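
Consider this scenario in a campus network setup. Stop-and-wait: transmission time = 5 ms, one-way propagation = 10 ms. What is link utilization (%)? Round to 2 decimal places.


Given: Ttrans = 5 ms, Tprop = 10 ms
RTT = 2 * Tprop = 2 * 10 = 20 ms
U = Ttrans / (Ttrans + RTT)
U = 5 / (5 + 20)
U = 5 / 25 = 0.2
U% = 20.00%

20.00


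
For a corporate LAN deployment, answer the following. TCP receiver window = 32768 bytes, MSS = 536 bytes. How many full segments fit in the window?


Given: RWND = 32768 bytes, MSS = 536 bytes
Full segments = floor(RWND / MSS)
Full segments = floor(32768 / 536)
Full segments = floor(61.1343) = 61

61


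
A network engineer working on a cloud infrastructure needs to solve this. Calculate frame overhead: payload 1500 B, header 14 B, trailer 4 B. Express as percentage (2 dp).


Given: payload = 1500 B, header = 14 B, trailer = 4 B
Overhead bytes = header + trailer = 14 + 4 = 18
Total frame = payload + overhead = 1500 + 18 = 1518
Overhead % = 18 / 1518 * 100 = 1.1858% -> 1.19% (2 dp)

1.19


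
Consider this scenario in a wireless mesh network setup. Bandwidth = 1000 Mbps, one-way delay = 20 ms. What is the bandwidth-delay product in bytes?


Given: bandwidth = 1000 Mbps, delay = 20 ms
BDP in bits = 1000 * 10^6 * 20 / 1000
BDP in bits = 20000000
BDP in bytes = 20000000 / 8 = 2500000

2500000


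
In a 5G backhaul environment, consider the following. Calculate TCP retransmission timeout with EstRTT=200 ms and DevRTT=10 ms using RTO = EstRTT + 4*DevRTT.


Given: EstRTT = 200 ms, DevRTT = 10 ms
Timeout = EstRTT + 4 * DevRTT
4 * DevRTT = 4 * 10 = 40
Timeout = 200 + 40 = 240 ms

240


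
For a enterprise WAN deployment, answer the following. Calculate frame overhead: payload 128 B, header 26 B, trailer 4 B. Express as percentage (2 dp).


Given: payload = 128 B, header = 26 B, trailer = 4 B
Overhead bytes = header + trailer = 26 + 4 = 30
Total frame = payload + overhead = 128 + 30 = 158
Overhead % = 30 / 158 * 100 = 18.9873% -> 18.99% (2 dp)

18.99


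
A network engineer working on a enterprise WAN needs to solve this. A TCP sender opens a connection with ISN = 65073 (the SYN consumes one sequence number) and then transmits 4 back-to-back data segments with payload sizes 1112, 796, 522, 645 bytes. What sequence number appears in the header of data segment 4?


The SYN occupies sequence number ISN = 65073, so the first data byte is ISN + 1 = 65074.
SEQ of data segment i = (ISN + 1) + sum of payload sizes of segments 1..i-1.
Segment 1: SEQ = 65074, payload = 1112 bytes
Segment 2: SEQ = 66186, payload = 796 bytes
Segment 3: SEQ = 66982, payload = 522 bytes
Segment 4: SEQ = 67504, payload = 645 bytes
SEQ of segment 4 = 65074 + 1112 + 796 + 522 = 67504

67504


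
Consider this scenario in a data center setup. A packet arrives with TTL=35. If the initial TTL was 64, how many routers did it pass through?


Given: initial TTL = 64, received TTL = 35
Hops = initial TTL - received TTL
Hops = 64 - 35 = 29

29


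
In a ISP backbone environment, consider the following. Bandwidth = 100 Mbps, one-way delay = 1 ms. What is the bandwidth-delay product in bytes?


Given: bandwidth = 100 Mbps, delay = 1 ms
BDP in bits = 100 * 10^6 * 1 / 1000
BDP in bits = 100000
BDP in bytes = 100000 / 8 = 12500

12500


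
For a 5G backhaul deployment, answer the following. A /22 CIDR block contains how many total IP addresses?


Given: CIDR prefix /22
Host bits = 32 - 22 = 10
Total addresses = 2^10 = 1024

1024


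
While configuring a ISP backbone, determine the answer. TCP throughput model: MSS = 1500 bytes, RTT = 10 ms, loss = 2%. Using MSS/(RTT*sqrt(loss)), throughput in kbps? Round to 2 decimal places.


Given: MSS = 1500 bytes, RTT = 10 ms, loss = 2%
RTT in seconds = 10 / 1000 = 0.01
Loss rate = 2% = 0.02
sqrt(loss) = sqrt(0.02) = 0.141421356237
Throughput (bytes/s) = 1500 / (0.01 * 0.141421356237) = 1060660.1718
Throughput (kbps) = 1060660.1718 * 8 / 1000 = 8485.281374 -> 8485.28 kbps (2 dp)

8485.28


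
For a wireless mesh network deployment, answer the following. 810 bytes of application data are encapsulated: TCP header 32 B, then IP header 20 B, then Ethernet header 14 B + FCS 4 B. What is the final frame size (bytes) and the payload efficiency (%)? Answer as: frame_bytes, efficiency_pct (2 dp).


TCP segment = 810 + 32 = 842 B
IP packet = 842 + 20 = 862 B
Ethernet frame = 862 + 14 + 4 = 880 B
Efficiency = app / frame = 810 / 880 = 0.920455 = 92.0455% -> 92.05% (2 dp)

880, 92.05


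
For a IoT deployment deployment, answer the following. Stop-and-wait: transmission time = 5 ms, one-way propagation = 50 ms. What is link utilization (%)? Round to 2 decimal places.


Given: Ttrans = 5 ms, Tprop = 50 ms
RTT = 2 * Tprop = 2 * 50 = 100 ms
U = Ttrans / (Ttrans + RTT)
U = 5 / (5 + 100)
U = 5 / 105 = 0.047619
U% = 4.76%

4.76


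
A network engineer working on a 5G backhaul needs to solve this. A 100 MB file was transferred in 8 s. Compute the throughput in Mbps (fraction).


Given: file = 100 MB, time = 8 s
File in Mb = 100 * 8 = 800 Mb
Throughput = 800 / 8 Mbps
Throughput = 100 Mbps

100


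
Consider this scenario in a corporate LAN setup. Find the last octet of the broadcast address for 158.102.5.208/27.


Given: IP = 158.102.5.208, prefix = /27
Host bits = 32 - 27 = 5
Network last octet = 208 AND mask = 192
Host part size = 2^5 - 1 = 31
Broadcast last octet = 192 OR 31 = 223

223


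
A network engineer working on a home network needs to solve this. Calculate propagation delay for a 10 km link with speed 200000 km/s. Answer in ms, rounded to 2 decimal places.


Given: distance = 10 km, speed = 200000 km/s
Delay = distance / speed = 10 / 200000 seconds
Delay in ms = 10 * 1000 / 200000
Delay = 0.0500 ms
Rounded to 2 dp = 0.05 ms

0.05


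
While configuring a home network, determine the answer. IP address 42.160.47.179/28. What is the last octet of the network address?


Given: IP = 42.160.47.179, prefix = /28
Subnet mask = 255.255.255.240
Last octet of IP: 179
Last octet of mask: 240
Network last octet = 179 AND 240 = 176

176


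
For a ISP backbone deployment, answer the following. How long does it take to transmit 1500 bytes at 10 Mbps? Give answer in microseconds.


Given: packet = 1500 bytes, bandwidth = 10 Mbps
Packet in bits = 1500 * 8 = 12000 bits
Bandwidth = 10 * 10^6 = 10000000 bps
Time = 12000 / 10000000 seconds
Time in us = 12000 * 10^6 / 10000000 = 1200

1200


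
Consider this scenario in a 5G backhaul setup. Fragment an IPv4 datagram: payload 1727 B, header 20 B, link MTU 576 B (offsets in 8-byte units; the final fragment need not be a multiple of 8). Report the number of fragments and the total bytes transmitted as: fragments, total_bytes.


Max data per non-final fragment = floor((MTU - header)/8)*8 = floor((576 - 20)/8)*8 = floor(556/8)*8 = 552 B
Final fragment needs no 8-byte alignment: it can carry up to MTU - header = 556 B
Non-final fragments needed = ceil((payload - 556) / 552) = ceil(1171/552) = ceil(2.1214) = 3
Number of fragments = 3 + 1 = 4
Fragment sizes (data): 3 * 552 B + 71 B (last, 71 <= 556 OK)
Total bytes sent = payload + n_frags * header = 1727 + 4*20 = 1727 + 80 = 1807 B

4, 1807


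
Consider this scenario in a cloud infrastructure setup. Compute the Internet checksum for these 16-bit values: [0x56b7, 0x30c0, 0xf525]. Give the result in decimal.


Given words: [0x56b7, 0x30c0, 0xf525]
Step 1: Sum all words
Raw sum = 22199 + 12480 + 62757 = 97436
Step 2: Fold carry: (31900 + 1) = 31901
One's complement = ~31901 & 0xFFFF = 33634

33634


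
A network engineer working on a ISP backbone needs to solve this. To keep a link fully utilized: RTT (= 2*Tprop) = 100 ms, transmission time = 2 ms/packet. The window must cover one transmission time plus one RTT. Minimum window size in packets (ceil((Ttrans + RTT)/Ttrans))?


Given: Ttrans = 2 ms, RTT = 100 ms (= 2 * Tprop, Tprop = 50 ms)
Time until first ACK returns = Ttrans + RTT = 2 + 100 = 102 ms
Need W * Ttrans >= Ttrans + RTT  ->  W >= (Ttrans + RTT) / Ttrans
(Ttrans + RTT) / Ttrans = 102 / 2 = 51
W_min = ceil(51) = 51

51


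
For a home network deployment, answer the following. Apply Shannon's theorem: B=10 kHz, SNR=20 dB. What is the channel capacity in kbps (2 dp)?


Given: B = 10 kHz, SNR = 20 dB
SNR linear = 10^(20/10) = 100
1 + SNR = 101
log2(101) = 6.6582114828
C = 10 * 1000 * 6.6582114828 = 66582.1148 bps
C = 66.582115 kbps -> 66.58 kbps (2 dp)

66.58


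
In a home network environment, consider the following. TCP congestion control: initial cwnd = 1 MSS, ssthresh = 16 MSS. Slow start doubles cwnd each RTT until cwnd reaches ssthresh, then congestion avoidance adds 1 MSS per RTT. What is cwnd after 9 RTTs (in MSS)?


RTT 0: cwnd = 1 MSS (initial)
RTT 1: cwnd = 2 MSS (slow start, doubled)
RTT 2: cwnd = 4 MSS (slow start, doubled)
RTT 3: cwnd = 8 MSS (slow start, doubled)
RTT 4: cwnd = 16 MSS (slow start, doubled)
RTT 5: cwnd = 17 MSS (congestion avoidance, +1)
RTT 6: cwnd = 18 MSS (congestion avoidance, +1)
RTT 7: cwnd = 19 MSS (congestion avoidance, +1)
RTT 8: cwnd = 20 MSS (congestion avoidance, +1)
RTT 9: cwnd = 21 MSS (congestion avoidance, +1)

21


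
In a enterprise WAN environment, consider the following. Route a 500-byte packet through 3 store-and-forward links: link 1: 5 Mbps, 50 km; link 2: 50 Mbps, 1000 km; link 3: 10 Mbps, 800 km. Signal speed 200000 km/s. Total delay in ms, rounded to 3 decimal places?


Packet = 500 bytes = 4000 bits. Store-and-forward: sum (t_trans + t_prop) per link.
Link 1: t_trans = 4000/(5*10^6) s = 0.8000 ms; t_prop = 50/200000 s = 0.2500 ms; subtotal = 1.0500 ms
Link 2: t_trans = 4000/(50*10^6) s = 0.0800 ms; t_prop = 1000/200000 s = 5.0000 ms; subtotal = 5.0800 ms
Link 3: t_trans = 4000/(10*10^6) s = 0.4000 ms; t_prop = 800/200000 s = 4.0000 ms; subtotal = 4.4000 ms
End-to-end = 1.0500 + 5.0800 + 4.4000 = 10.5300 ms -> 10.530 ms (3 dp)

10.530


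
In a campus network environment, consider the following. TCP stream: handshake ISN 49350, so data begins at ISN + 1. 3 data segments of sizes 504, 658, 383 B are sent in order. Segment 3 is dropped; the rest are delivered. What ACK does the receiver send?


SYN uses sequence number 49350; first data byte = ISN + 1 = 49351.
Segment 1: SEQ = 49351, len = 504 B, covers [49351, 49854]
Segment 2: SEQ = 49855, len = 658 B, covers [49855, 50512]
Segment 3: SEQ = 50513, len = 383 B, covers [50513, 50895] [LOST]
In-order data received: bytes [49351, 50512] (segments 1..2).
Segment 3 missing -> gap begins at byte 50513.
Cumulative ACK = next expected in-order byte = 49351 + 504 + 658 = 50513

50513


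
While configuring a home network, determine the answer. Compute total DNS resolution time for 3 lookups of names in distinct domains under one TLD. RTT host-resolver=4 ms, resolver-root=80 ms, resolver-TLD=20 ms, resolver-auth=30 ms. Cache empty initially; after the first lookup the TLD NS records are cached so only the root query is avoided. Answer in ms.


Lookup 1 (cold cache): local + root + TLD + auth = 4 + 80 + 20 + 30 = 134 ms
Lookups 2..3 (TLD NS cached -> skip root; new domain -> still ask TLD and auth): local + TLD + auth = 4 + 20 + 30 = 54 ms each
Remaining 2 lookups: 2 * 54 = 108 ms
Total = 134 + 108 = 242 ms

242


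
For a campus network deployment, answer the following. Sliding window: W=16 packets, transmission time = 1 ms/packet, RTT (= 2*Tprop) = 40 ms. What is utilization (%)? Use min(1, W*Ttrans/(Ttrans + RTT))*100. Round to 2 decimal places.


Given: W = 16, Ttrans = 1 ms, RTT = 40 ms (= 2 * Tprop, Tprop = 20 ms)
Cycle time = Ttrans + RTT = 1 + 40 = 41 ms (first packet sent until its ACK returns)
W * Ttrans = 16 * 1 = 16 ms of sending per cycle
W * Ttrans / (Ttrans + RTT) = 16 / 41 = 0.390244
U = min(1, 0.390244) = 0.390244
U% = 39.02%

39.02


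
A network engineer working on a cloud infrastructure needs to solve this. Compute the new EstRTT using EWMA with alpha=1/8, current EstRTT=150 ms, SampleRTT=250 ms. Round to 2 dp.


Given: EstRTT = 150 ms, SampleRTT = 250 ms, alpha = 1/8
New EstRTT = (1 - alpha) * EstRTT + alpha * SampleRTT
(7/8) * 150 = 131.25
(1/8) * 250 = 31.25
New EstRTT = 131.25 + 31.25 = 162.5 ms -> 162.50 ms (2 dp)

162.50


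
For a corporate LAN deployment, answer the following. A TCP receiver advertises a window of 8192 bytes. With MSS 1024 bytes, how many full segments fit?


Given: RWND = 8192 bytes, MSS = 1024 bytes
Full segments = floor(RWND / MSS)
Full segments = floor(8192 / 1024)
Full segments = floor(8.0) = 8

8


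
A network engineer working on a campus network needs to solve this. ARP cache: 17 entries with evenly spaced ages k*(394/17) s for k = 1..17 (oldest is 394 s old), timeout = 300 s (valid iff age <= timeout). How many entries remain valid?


Ages are k * 394/17 s for k = 1..17 (spacing = 23.1765 s).
Entry k is valid iff k * 394/17 <= 300 iff k <= 17 * 300 / 394 = 12.9442
n_valid = floor(12.9442) = 12
(n_stale = 17 - 12 = 5)

12


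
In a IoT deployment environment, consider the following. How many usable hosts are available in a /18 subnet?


Given: subnet mask /18
Host bits = 32 - 18 = 14
Total addresses = 2^14 = 16384
Usable hosts = 16384 - 2 (network + broadcast) = 16382

16382


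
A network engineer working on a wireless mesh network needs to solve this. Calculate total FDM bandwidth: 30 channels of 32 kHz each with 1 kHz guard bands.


Given: 30 channels, 32 kHz each, guard = 1 kHz
Channel bandwidth = 30 * 32 = 960 kHz
Guard bands = 29 gaps * 1 kHz = 29 kHz
Total = 960 + 29 = 989 kHz

989


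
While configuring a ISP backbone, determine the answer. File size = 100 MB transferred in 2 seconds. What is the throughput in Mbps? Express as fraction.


Given: file = 100 MB, time = 2 s
File in Mb = 100 * 8 = 800 Mb
Throughput = 800 / 2 Mbps
Throughput = 400 Mbps

400


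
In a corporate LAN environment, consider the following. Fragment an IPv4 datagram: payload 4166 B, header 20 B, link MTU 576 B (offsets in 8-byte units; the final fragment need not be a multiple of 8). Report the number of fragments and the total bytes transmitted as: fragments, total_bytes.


Max data per non-final fragment = floor((MTU - header)/8)*8 = floor((576 - 20)/8)*8 = floor(556/8)*8 = 552 B
Final fragment needs no 8-byte alignment: it can carry up to MTU - header = 556 B
Non-final fragments needed = ceil((payload - 556) / 552) = ceil(3610/552) = ceil(6.5399) = 7
Number of fragments = 7 + 1 = 8
Fragment sizes (data): 7 * 552 B + 302 B (last, 302 <= 556 OK)
Total bytes sent = payload + n_frags * header = 4166 + 8*20 = 4166 + 160 = 4326 B

8, 4326


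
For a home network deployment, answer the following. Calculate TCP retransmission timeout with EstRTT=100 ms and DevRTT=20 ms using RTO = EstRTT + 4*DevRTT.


Given: EstRTT = 100 ms, DevRTT = 20 ms
Timeout = EstRTT + 4 * DevRTT
4 * DevRTT = 4 * 20 = 80
Timeout = 100 + 80 = 180 ms

180


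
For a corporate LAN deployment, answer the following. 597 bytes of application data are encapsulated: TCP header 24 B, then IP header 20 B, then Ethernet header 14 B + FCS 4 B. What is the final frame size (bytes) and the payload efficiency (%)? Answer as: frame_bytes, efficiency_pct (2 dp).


TCP segment = 597 + 24 = 621 B
IP packet = 621 + 20 = 641 B
Ethernet frame = 641 + 14 + 4 = 659 B
Efficiency = app / frame = 597 / 659 = 0.905918 = 90.5918% -> 90.59% (2 dp)

659, 90.59


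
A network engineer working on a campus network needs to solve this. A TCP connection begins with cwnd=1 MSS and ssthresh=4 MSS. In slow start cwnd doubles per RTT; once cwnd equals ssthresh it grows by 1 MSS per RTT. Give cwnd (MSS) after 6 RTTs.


RTT 0: cwnd = 1 MSS (initial)
RTT 1: cwnd = 2 MSS (slow start, doubled)
RTT 2: cwnd = 4 MSS (slow start, doubled)
RTT 3: cwnd = 5 MSS (congestion avoidance, +1)
RTT 4: cwnd = 6 MSS (congestion avoidance, +1)
RTT 5: cwnd = 7 MSS (congestion avoidance, +1)
RTT 6: cwnd = 8 MSS (congestion avoidance, +1)

8


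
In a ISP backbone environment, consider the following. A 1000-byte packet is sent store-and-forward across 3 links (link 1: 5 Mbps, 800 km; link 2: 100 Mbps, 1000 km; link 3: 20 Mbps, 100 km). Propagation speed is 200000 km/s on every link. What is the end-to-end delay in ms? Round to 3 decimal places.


Packet = 1000 bytes = 8000 bits. Store-and-forward: sum (t_trans + t_prop) per link.
Link 1: t_trans = 8000/(5*10^6) s = 1.6000 ms; t_prop = 800/200000 s = 4.0000 ms; subtotal = 5.6000 ms
Link 2: t_trans = 8000/(100*10^6) s = 0.0800 ms; t_prop = 1000/200000 s = 5.0000 ms; subtotal = 5.0800 ms
Link 3: t_trans = 8000/(20*10^6) s = 0.4000 ms; t_prop = 100/200000 s = 0.5000 ms; subtotal = 0.9000 ms
End-to-end = 5.6000 + 5.0800 + 0.9000 = 11.5800 ms -> 11.580 ms (3 dp)

11.580


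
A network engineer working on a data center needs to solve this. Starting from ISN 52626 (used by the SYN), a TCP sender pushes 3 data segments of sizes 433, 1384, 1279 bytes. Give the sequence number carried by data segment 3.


The SYN occupies sequence number ISN = 52626, so the first data byte is ISN + 1 = 52627.
SEQ of data segment i = (ISN + 1) + sum of payload sizes of segments 1..i-1.
Segment 1: SEQ = 52627, payload = 433 bytes
Segment 2: SEQ = 53060, payload = 1384 bytes
Segment 3: SEQ = 54444, payload = 1279 bytes
SEQ of segment 3 = 52627 + 433 + 1384 = 54444

54444


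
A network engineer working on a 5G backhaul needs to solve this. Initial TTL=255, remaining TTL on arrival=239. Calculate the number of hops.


Given: initial TTL = 255, received TTL = 239
Hops = initial TTL - received TTL
Hops = 255 - 239 = 16

16


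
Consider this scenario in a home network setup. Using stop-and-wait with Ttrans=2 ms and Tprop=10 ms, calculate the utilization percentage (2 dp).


Given: Ttrans = 2 ms, Tprop = 10 ms
RTT = 2 * Tprop = 2 * 10 = 20 ms
U = Ttrans / (Ttrans + RTT)
U = 2 / (2 + 20)
U = 2 / 22 = 0.090909
U% = 9.09%

9.09


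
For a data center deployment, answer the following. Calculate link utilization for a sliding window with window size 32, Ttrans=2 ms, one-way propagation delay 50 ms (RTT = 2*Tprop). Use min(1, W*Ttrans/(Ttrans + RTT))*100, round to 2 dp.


Given: W = 32, Ttrans = 2 ms, RTT = 100 ms (= 2 * Tprop, Tprop = 50 ms)
Cycle time = Ttrans + RTT = 2 + 100 = 102 ms (first packet sent until its ACK returns)
W * Ttrans = 32 * 2 = 64 ms of sending per cycle
W * Ttrans / (Ttrans + RTT) = 64 / 102 = 0.627451
U = min(1, 0.627451) = 0.627451
U% = 62.75%

62.75


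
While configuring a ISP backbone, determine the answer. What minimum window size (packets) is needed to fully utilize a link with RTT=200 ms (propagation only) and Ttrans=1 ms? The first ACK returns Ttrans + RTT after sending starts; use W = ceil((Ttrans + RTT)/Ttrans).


Given: Ttrans = 1 ms, RTT = 200 ms (= 2 * Tprop, Tprop = 100 ms)
Time until first ACK returns = Ttrans + RTT = 1 + 200 = 201 ms
Need W * Ttrans >= Ttrans + RTT  ->  W >= (Ttrans + RTT) / Ttrans
(Ttrans + RTT) / Ttrans = 201 / 1 = 201
W_min = ceil(201) = 201

201


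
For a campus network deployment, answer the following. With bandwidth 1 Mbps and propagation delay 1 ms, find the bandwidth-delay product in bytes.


Given: bandwidth = 1 Mbps, delay = 1 ms
BDP in bits = 1 * 10^6 * 1 / 1000
BDP in bits = 1000
BDP in bytes = 1000 / 8 = 125

125


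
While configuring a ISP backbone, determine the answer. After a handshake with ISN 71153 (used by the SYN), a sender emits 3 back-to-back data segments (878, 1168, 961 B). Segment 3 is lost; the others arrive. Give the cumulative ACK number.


SYN uses sequence number 71153; first data byte = ISN + 1 = 71154.
Segment 1: SEQ = 71154, len = 878 B, covers [71154, 72031]
Segment 2: SEQ = 72032, len = 1168 B, covers [72032, 73199]
Segment 3: SEQ = 73200, len = 961 B, covers [73200, 74160] [LOST]
In-order data received: bytes [71154, 73199] (segments 1..2).
Segment 3 missing -> gap begins at byte 73200.
Cumulative ACK = next expected in-order byte = 71154 + 878 + 1168 = 73200

73200


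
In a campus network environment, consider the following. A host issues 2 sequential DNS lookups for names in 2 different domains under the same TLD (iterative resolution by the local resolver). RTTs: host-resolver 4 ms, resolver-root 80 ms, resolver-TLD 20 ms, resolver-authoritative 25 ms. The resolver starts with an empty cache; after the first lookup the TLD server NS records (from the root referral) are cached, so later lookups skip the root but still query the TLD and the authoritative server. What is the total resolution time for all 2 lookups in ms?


Lookup 1 (cold cache): local + root + TLD + auth = 4 + 80 + 20 + 25 = 129 ms
Lookups 2..2 (TLD NS cached -> skip root; new domain -> still ask TLD and auth): local + TLD + auth = 4 + 20 + 25 = 49 ms each
Remaining 1 lookups: 1 * 49 = 49 ms
Total = 129 + 49 = 178 ms

178


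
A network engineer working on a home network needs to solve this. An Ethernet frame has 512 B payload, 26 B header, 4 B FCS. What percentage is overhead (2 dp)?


Given: payload = 512 B, header = 26 B, trailer = 4 B
Overhead bytes = header + trailer = 26 + 4 = 30
Total frame = payload + overhead = 512 + 30 = 542
Overhead % = 30 / 542 * 100 = 5.5351% -> 5.54% (2 dp)

5.54


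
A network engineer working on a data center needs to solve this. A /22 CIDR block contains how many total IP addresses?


Given: CIDR prefix /22
Host bits = 32 - 22 = 10
Total addresses = 2^10 = 1024

1024


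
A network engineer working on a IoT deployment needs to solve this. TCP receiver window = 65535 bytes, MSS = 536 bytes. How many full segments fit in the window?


Given: RWND = 65535 bytes, MSS = 536 bytes
Full segments = floor(RWND / MSS)
Full segments = floor(65535 / 536)
Full segments = floor(122.2668) = 122

122


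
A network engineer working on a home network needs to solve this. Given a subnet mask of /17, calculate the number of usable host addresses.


Given: subnet mask /17
Host bits = 32 - 17 = 15
Total addresses = 2^15 = 32768
Usable hosts = 32768 - 2 (network + broadcast) = 32766

32766


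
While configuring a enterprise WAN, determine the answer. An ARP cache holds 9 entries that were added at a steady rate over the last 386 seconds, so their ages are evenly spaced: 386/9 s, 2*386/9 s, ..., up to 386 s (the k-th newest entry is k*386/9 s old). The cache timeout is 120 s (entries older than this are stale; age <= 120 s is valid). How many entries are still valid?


Ages are k * 386/9 s for k = 1..9 (spacing = 42.8889 s).
Entry k is valid iff k * 386/9 <= 120 iff k <= 9 * 120 / 386 = 2.7979
n_valid = floor(2.7979) = 2
(n_stale = 9 - 2 = 7)

2


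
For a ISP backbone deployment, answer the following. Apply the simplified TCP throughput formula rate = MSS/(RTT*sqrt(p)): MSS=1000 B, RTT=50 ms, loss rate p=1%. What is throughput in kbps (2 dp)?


Given: MSS = 1000 bytes, RTT = 50 ms, loss = 1%
RTT in seconds = 50 / 1000 = 0.05
Loss rate = 1% = 0.01
sqrt(loss) = sqrt(0.01) = 0.1
Throughput (bytes/s) = 1000 / (0.05 * 0.1) = 200000.0000
Throughput (kbps) = 200000.0000 * 8 / 1000 = 1600.000000 -> 1600.00 kbps (2 dp)

1600.00


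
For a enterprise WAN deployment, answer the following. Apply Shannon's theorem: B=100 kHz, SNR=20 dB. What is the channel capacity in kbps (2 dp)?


Given: B = 100 kHz, SNR = 20 dB
SNR linear = 10^(20/10) = 100
1 + SNR = 101
log2(101) = 6.6582114828
C = 100 * 1000 * 6.6582114828 = 665821.1483 bps
C = 665.821148 kbps -> 665.82 kbps (2 dp)

665.82


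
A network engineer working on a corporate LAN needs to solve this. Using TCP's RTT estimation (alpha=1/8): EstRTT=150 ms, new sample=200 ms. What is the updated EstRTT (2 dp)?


Given: EstRTT = 150 ms, SampleRTT = 200 ms, alpha = 1/8
New EstRTT = (1 - alpha) * EstRTT + alpha * SampleRTT
(7/8) * 150 = 131.25
(1/8) * 200 = 25
New EstRTT = 131.25 + 25 = 156.25 ms -> 156.25 ms (2 dp)

156.25


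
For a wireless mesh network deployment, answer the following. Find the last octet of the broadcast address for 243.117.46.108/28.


Given: IP = 243.117.46.108, prefix = /28
Host bits = 32 - 28 = 4
Network last octet = 108 AND mask = 96
Host part size = 2^4 - 1 = 15
Broadcast last octet = 96 OR 15 = 111

111


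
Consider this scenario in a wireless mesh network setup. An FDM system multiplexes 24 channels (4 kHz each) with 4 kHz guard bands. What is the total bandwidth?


Given: 24 channels, 4 kHz each, guard = 4 kHz
Channel bandwidth = 24 * 4 = 96 kHz
Guard bands = 23 gaps * 4 kHz = 92 kHz
Total = 96 + 92 = 188 kHz

188


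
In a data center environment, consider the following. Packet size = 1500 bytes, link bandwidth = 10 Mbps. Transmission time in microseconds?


Given: packet = 1500 bytes, bandwidth = 10 Mbps
Packet in bits = 1500 * 8 = 12000 bits
Bandwidth = 10 * 10^6 = 10000000 bps
Time = 12000 / 10000000 seconds
Time in us = 12000 * 10^6 / 10000000 = 1200

1200


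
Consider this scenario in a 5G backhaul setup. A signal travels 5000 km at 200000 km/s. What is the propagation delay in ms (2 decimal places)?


Given: distance = 5000 km, speed = 200000 km/s
Delay = distance / speed = 5000 / 200000 seconds
Delay in ms = 5000 * 1000 / 200000
Delay = 25.0000 ms
Rounded to 2 dp = 25.00 ms

25.00


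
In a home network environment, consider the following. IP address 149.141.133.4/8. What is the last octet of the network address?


Given: IP = 149.141.133.4, prefix = /8
Subnet mask = 255.0.0.0
Last octet of IP: 4
Last octet of mask: 0
Network last octet = 4 AND 0 = 0

0


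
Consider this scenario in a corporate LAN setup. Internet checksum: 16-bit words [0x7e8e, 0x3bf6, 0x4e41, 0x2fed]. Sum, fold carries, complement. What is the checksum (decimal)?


Given words: [0x7e8e, 0x3bf6, 0x4e41, 0x2fed]
Step 1: Sum all words
Raw sum = 32398 + 15350 + 20033 + 12269 = 80050
Step 2: Fold carry: (14514 + 1) = 14515
One's complement = ~14515 & 0xFFFF = 51020

51020


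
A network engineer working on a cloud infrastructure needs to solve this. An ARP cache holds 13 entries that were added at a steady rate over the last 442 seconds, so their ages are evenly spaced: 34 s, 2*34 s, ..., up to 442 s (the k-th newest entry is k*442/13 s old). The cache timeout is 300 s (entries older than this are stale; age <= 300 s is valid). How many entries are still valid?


Ages are k * 442/13 s for k = 1..13 (spacing = 34.0000 s).
Entry k is valid iff k * 442/13 <= 300 iff k <= 13 * 300 / 442 = 8.8235
n_valid = floor(8.8235) = 8
(n_stale = 13 - 8 = 5)

8


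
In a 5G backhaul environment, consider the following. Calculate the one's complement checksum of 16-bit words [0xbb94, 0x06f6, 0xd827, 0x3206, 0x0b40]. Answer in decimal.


Given words: [0xbb94, 0x06f6, 0xd827, 0x3206, 0x0b40]
Step 1: Sum all words
Raw sum = 48020 + 1782 + 55335 + 12806 + 2880 = 120823
Step 2: Fold carry: (55287 + 1) = 55288
One's complement = ~55288 & 0xFFFF = 10247

10247


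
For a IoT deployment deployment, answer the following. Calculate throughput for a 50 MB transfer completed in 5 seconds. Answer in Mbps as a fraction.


Given: file = 50 MB, time = 5 s
File in Mb = 50 * 8 = 400 Mb
Throughput = 400 / 5 Mbps
Throughput = 80 Mbps

80


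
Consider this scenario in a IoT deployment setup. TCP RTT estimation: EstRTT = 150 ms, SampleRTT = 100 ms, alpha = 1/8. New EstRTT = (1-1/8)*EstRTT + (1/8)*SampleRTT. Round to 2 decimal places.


Given: EstRTT = 150 ms, SampleRTT = 100 ms, alpha = 1/8
New EstRTT = (1 - alpha) * EstRTT + alpha * SampleRTT
(7/8) * 150 = 131.25
(1/8) * 100 = 12.5
New EstRTT = 131.25 + 12.5 = 143.75 ms -> 143.75 ms (2 dp)

143.75


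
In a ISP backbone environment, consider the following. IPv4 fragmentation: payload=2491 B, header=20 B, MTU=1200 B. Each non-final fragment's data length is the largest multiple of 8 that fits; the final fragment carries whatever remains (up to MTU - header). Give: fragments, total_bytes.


Max data per non-final fragment = floor((MTU - header)/8)*8 = floor((1200 - 20)/8)*8 = floor(1180/8)*8 = 1176 B
Final fragment needs no 8-byte alignment: it can carry up to MTU - header = 1180 B
Non-final fragments needed = ceil((payload - 1180) / 1176) = ceil(1311/1176) = ceil(1.1148) = 2
Number of fragments = 2 + 1 = 3
Fragment sizes (data): 2 * 1176 B + 139 B (last, 139 <= 1180 OK)
Total bytes sent = payload + n_frags * header = 2491 + 3*20 = 2491 + 60 = 2551 B

3, 2551


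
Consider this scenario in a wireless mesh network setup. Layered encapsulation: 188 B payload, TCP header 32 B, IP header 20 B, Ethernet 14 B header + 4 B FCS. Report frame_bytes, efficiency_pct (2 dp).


TCP segment = 188 + 32 = 220 B
IP packet = 220 + 20 = 240 B
Ethernet frame = 240 + 14 + 4 = 258 B
Efficiency = app / frame = 188 / 258 = 0.728682 = 72.8682% -> 72.87% (2 dp)

258, 72.87


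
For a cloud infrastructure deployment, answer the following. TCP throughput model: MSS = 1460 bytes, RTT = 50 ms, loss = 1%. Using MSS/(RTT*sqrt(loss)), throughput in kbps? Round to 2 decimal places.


Given: MSS = 1460 bytes, RTT = 50 ms, loss = 1%
RTT in seconds = 50 / 1000 = 0.05
Loss rate = 1% = 0.01
sqrt(loss) = sqrt(0.01) = 0.1
Throughput (bytes/s) = 1460 / (0.05 * 0.1) = 292000.0000
Throughput (kbps) = 292000.0000 * 8 / 1000 = 2336.000000 -> 2336.00 kbps (2 dp)

2336.00


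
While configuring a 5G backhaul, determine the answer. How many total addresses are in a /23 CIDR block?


Given: CIDR prefix /23
Host bits = 32 - 23 = 9
Total addresses = 2^9 = 512

512


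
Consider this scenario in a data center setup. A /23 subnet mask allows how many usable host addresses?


Given: subnet mask /23
Host bits = 32 - 23 = 9
Total addresses = 2^9 = 512
Usable hosts = 512 - 2 (network + broadcast) = 510

510


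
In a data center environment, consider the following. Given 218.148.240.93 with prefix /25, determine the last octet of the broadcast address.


Given: IP = 218.148.240.93, prefix = /25
Host bits = 32 - 25 = 7
Network last octet = 93 AND mask = 0
Host part size = 2^7 - 1 = 127
Broadcast last octet = 0 OR 127 = 127

127


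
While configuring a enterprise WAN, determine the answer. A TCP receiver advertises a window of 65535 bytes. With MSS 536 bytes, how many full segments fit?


Given: RWND = 65535 bytes, MSS = 536 bytes
Full segments = floor(RWND / MSS)
Full segments = floor(65535 / 536)
Full segments = floor(122.2668) = 122

122


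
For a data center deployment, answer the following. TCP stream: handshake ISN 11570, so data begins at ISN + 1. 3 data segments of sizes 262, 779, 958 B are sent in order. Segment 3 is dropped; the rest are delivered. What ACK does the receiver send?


SYN uses sequence number 11570; first data byte = ISN + 1 = 11571.
Segment 1: SEQ = 11571, len = 262 B, covers [11571, 11832]
Segment 2: SEQ = 11833, len = 779 B, covers [11833, 12611]
Segment 3: SEQ = 12612, len = 958 B, covers [12612, 13569] [LOST]
In-order data received: bytes [11571, 12611] (segments 1..2).
Segment 3 missing -> gap begins at byte 12612.
Cumulative ACK = next expected in-order byte = 11571 + 262 + 779 = 12612

12612


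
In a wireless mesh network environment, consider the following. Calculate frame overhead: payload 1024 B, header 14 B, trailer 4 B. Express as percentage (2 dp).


Given: payload = 1024 B, header = 14 B, trailer = 4 B
Overhead bytes = header + trailer = 14 + 4 = 18
Total frame = payload + overhead = 1024 + 18 = 1042
Overhead % = 18 / 1042 * 100 = 1.7274% -> 1.73% (2 dp)

1.73


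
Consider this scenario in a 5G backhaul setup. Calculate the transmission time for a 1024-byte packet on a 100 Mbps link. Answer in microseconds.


Given: packet = 1024 bytes, bandwidth = 100 Mbps
Packet in bits = 1024 * 8 = 8192 bits
Bandwidth = 100 * 10^6 = 100000000 bps
Time = 8192 / 100000000 seconds
Time in us = 8192 * 10^6 / 100000000 = 81.92

81.92


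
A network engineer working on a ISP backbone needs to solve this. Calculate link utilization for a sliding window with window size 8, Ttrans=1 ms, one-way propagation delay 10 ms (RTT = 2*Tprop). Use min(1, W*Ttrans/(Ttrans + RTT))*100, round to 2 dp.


Given: W = 8, Ttrans = 1 ms, RTT = 20 ms (= 2 * Tprop, Tprop = 10 ms)
Cycle time = Ttrans + RTT = 1 + 20 = 21 ms (first packet sent until its ACK returns)
W * Ttrans = 8 * 1 = 8 ms of sending per cycle
W * Ttrans / (Ttrans + RTT) = 8 / 21 = 0.380952
U = min(1, 0.380952) = 0.380952
U% = 38.10%

38.10


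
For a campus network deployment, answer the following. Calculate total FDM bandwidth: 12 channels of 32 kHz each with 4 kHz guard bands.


Given: 12 channels, 32 kHz each, guard = 4 kHz
Channel bandwidth = 12 * 32 = 384 kHz
Guard bands = 11 gaps * 4 kHz = 44 kHz
Total = 384 + 44 = 428 kHz

428


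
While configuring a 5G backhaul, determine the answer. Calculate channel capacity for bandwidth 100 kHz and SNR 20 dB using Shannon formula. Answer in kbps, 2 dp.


Given: B = 100 kHz, SNR = 20 dB
SNR linear = 10^(20/10) = 100
1 + SNR = 101
log2(101) = 6.6582114828
C = 100 * 1000 * 6.6582114828 = 665821.1483 bps
C = 665.821148 kbps -> 665.82 kbps (2 dp)

665.82


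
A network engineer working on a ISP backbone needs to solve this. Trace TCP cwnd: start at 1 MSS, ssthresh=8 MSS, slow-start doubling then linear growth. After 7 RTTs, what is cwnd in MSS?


RTT 0: cwnd = 1 MSS (initial)
RTT 1: cwnd = 2 MSS (slow start, doubled)
RTT 2: cwnd = 4 MSS (slow start, doubled)
RTT 3: cwnd = 8 MSS (slow start, doubled)
RTT 4: cwnd = 9 MSS (congestion avoidance, +1)
RTT 5: cwnd = 10 MSS (congestion avoidance, +1)
RTT 6: cwnd = 11 MSS (congestion avoidance, +1)
RTT 7: cwnd = 12 MSS (congestion avoidance, +1)

12


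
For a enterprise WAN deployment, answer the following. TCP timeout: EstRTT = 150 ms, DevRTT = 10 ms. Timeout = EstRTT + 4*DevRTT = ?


Given: EstRTT = 150 ms, DevRTT = 10 ms
Timeout = EstRTT + 4 * DevRTT
4 * DevRTT = 4 * 10 = 40
Timeout = 150 + 40 = 190 ms

190


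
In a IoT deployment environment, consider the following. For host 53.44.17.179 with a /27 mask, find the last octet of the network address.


Given: IP = 53.44.17.179, prefix = /27
Subnet mask = 255.255.255.224
Last octet of IP: 179
Last octet of mask: 224
Network last octet = 179 AND 224 = 160

160


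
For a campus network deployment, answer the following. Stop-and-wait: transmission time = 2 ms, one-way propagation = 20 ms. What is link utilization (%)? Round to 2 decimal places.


Given: Ttrans = 2 ms, Tprop = 20 ms
RTT = 2 * Tprop = 2 * 20 = 40 ms
U = Ttrans / (Ttrans + RTT)
U = 2 / (2 + 40)
U = 2 / 42 = 0.047619
U% = 4.76%

4.76


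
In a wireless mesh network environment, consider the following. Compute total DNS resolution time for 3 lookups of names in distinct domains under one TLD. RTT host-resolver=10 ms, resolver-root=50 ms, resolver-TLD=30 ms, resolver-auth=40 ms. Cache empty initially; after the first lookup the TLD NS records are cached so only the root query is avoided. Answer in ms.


Lookup 1 (cold cache): local + root + TLD + auth = 10 + 50 + 30 + 40 = 130 ms
Lookups 2..3 (TLD NS cached -> skip root; new domain -> still ask TLD and auth): local + TLD + auth = 10 + 30 + 40 = 80 ms each
Remaining 2 lookups: 2 * 80 = 160 ms
Total = 130 + 160 = 290 ms

290


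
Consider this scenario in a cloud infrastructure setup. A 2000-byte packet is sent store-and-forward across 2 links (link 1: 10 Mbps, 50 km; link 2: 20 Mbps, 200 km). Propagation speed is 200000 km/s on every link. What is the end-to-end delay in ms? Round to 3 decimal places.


Packet = 2000 bytes = 16000 bits. Store-and-forward: sum (t_trans + t_prop) per link.
Link 1: t_trans = 16000/(10*10^6) s = 1.6000 ms; t_prop = 50/200000 s = 0.2500 ms; subtotal = 1.8500 ms
Link 2: t_trans = 16000/(20*10^6) s = 0.8000 ms; t_prop = 200/200000 s = 1.0000 ms; subtotal = 1.8000 ms
End-to-end = 1.8500 + 1.8000 = 3.6500 ms -> 3.650 ms (3 dp)

3.650


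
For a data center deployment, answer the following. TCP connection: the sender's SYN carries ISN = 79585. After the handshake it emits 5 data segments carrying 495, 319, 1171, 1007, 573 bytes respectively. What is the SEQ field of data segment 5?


The SYN occupies sequence number ISN = 79585, so the first data byte is ISN + 1 = 79586.
SEQ of data segment i = (ISN + 1) + sum of payload sizes of segments 1..i-1.
Segment 1: SEQ = 79586, payload = 495 bytes
Segment 2: SEQ = 80081, payload = 319 bytes
Segment 3: SEQ = 80400, payload = 1171 bytes
Segment 4: SEQ = 81571, payload = 1007 bytes
Segment 5: SEQ = 82578, payload = 573 bytes
SEQ of segment 5 = 79586 + 495 + 319 + 1171 + 1007 = 82578

82578


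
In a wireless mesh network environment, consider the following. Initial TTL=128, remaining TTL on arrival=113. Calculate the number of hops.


Given: initial TTL = 128, received TTL = 113
Hops = initial TTL - received TTL
Hops = 128 - 113 = 15

15


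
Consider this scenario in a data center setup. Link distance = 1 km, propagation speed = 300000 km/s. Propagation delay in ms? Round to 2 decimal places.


Given: distance = 1 km, speed = 300000 km/s
Delay = distance / speed = 1 / 300000 seconds
Delay in ms = 1 * 1000 / 300000
Delay = 0.0033 ms
Rounded to 2 dp = 0.00 ms

0.00


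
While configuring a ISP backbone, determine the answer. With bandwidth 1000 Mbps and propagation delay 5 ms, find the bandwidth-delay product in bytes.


Given: bandwidth = 1000 Mbps, delay = 5 ms
BDP in bits = 1000 * 10^6 * 5 / 1000
BDP in bits = 5000000
BDP in bytes = 5000000 / 8 = 625000

625000


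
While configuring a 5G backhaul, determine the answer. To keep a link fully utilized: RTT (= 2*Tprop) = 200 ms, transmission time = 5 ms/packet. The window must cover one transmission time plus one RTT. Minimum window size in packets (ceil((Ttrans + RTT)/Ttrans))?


Given: Ttrans = 5 ms, RTT = 200 ms (= 2 * Tprop, Tprop = 100 ms)
Time until first ACK returns = Ttrans + RTT = 5 + 200 = 205 ms
Need W * Ttrans >= Ttrans + RTT  ->  W >= (Ttrans + RTT) / Ttrans
(Ttrans + RTT) / Ttrans = 205 / 5 = 41
W_min = ceil(41) = 41

41


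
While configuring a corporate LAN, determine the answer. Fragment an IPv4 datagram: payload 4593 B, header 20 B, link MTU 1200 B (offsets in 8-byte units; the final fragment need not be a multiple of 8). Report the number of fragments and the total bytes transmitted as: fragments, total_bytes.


Max data per non-final fragment = floor((MTU - header)/8)*8 = floor((1200 - 20)/8)*8 = floor(1180/8)*8 = 1176 B
Final fragment needs no 8-byte alignment: it can carry up to MTU - header = 1180 B
Non-final fragments needed = ceil((payload - 1180) / 1176) = ceil(3413/1176) = ceil(2.9022) = 3
Number of fragments = 3 + 1 = 4
Fragment sizes (data): 3 * 1176 B + 1065 B (last, 1065 <= 1180 OK)
Total bytes sent = payload + n_frags * header = 4593 + 4*20 = 4593 + 80 = 4673 B

4, 4673


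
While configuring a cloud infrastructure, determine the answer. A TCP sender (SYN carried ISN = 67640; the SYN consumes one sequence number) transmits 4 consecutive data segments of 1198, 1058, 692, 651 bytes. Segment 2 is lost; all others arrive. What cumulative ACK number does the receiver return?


SYN uses sequence number 67640; first data byte = ISN + 1 = 67641.
Segment 1: SEQ = 67641, len = 1198 B, covers [67641, 68838]
Segment 2: SEQ = 68839, len = 1058 B, covers [68839, 69896] [LOST]
Segment 3: SEQ = 69897, len = 692 B, covers [69897, 70588]
Segment 4: SEQ = 70589, len = 651 B, covers [70589, 71239]
In-order data received: bytes [67641, 68838] (segments 1..1).
Segment 2 missing -> gap begins at byte 68839; later segments buffered out of order.
Cumulative ACK = next expected in-order byte = 67641 + 1198 = 68839

68839


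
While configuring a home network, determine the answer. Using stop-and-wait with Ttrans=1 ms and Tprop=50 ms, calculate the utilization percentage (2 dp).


Given: Ttrans = 1 ms, Tprop = 50 ms
RTT = 2 * Tprop = 2 * 50 = 100 ms
U = Ttrans / (Ttrans + RTT)
U = 1 / (1 + 100)
U = 1 / 101 = 0.009901
U% = 0.99%

0.99


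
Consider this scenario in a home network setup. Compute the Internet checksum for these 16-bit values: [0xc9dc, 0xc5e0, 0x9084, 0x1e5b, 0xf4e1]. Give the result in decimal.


Given words: [0xc9dc, 0xc5e0, 0x9084, 0x1e5b, 0xf4e1]
Step 1: Sum all words
Raw sum = 51676 + 50656 + 36996 + 7771 + 62689 = 209788
Step 2: Fold carry: (13180 + 3) = 13183
One's complement = ~13183 & 0xFFFF = 52352

52352
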